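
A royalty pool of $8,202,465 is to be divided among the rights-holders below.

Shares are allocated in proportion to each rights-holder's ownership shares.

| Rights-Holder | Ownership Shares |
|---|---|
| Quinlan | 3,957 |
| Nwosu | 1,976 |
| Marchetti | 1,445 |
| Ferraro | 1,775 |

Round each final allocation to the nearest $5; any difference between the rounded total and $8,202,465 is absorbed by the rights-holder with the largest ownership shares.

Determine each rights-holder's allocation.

Quinlan: $3,546,070 | Nwosu: $1,770,795 | Marchetti: $1,294,935 | Ferraro: $1,590,665

Ownership shares total: 9,153.
Proportional shares: Quinlan 3,957/9,153 × $8,202,465 = 3,546,067.30; Nwosu 1,976/9,153 × $8,202,465 = 1,770,793.27; Marchetti 1,445/9,153 × $8,202,465 = 1,294,937.39; Ferraro 1,775/9,153 × $8,202,465 = 1,590,667.04.
Rounded to nearest $5: Quinlan $3,546,065; Nwosu $1,770,795; Marchetti $1,294,935; Ferraro $1,590,665. Sum = $8,202,460.
Difference $8,202,465 − $8,202,460 = +$5 applied to largest ownership shares (Quinlan): Quinlan becomes $3,546,070.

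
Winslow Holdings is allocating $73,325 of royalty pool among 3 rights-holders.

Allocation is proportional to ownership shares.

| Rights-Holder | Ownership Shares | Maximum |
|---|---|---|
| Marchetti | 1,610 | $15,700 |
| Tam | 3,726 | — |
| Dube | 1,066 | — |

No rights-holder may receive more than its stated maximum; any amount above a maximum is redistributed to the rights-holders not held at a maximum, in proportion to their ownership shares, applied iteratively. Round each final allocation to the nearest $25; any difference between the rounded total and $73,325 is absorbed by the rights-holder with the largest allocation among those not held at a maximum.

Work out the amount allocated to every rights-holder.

Total ownership shares = 6,402.
Unconstrained shares: Marchetti 18,440.06; Tam 42,675.56; Dube 12,209.38.
Held at cap: Marchetti ($15,700); balance $57,625 reallocated over remaining ownership shares 4,792.
Shares after redistribution: Tam 44,806.08 → $44,800; Dube 12,818.92 → $12,825.

Marchetti: $15,700; Tam: $44,800; Dube: $12,825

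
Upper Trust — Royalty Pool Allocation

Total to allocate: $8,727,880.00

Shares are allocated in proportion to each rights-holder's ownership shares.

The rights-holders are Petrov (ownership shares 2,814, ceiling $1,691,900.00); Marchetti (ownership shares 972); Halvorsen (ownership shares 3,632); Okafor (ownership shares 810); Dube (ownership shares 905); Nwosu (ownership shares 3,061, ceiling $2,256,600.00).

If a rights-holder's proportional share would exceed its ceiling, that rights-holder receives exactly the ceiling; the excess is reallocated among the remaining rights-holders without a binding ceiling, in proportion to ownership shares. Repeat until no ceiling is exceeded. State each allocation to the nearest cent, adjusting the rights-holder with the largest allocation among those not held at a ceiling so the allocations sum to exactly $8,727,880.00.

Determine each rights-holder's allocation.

Sum of ownership shares: 12,194.
Proportional shares (ignoring caps): Petrov 2,014,126.1538; Marchetti 695,710.9529; Halvorsen 2,599,611.2974; Okafor 579,759.1274; Dube 647,755.5683; Nwosu 2,190,916.9001.
Held at cap: Petrov ($1,691,900.00); residual $7,035,980.00 reallocated over remaining ownership shares 9,380.
Held at cap: Nwosu ($2,256,600.00); residual $4,779,380.00 reallocated over remaining ownership shares 6,319.
Redistributed shares: Marchetti 735,172.8691 → $735,172.87; Halvorsen 2,747,065.7003 → $2,747,065.70; Okafor 612,644.0576 → $612,644.06; Dube 684,497.3730 → $684,497.37.

Petrov: $1,691,900.00 · Marchetti: $735,172.87 · Halvorsen: $2,747,065.70 · Okafor: $612,644.06 · Dube: $684,497.37 · Nwosu: $2,256,600.00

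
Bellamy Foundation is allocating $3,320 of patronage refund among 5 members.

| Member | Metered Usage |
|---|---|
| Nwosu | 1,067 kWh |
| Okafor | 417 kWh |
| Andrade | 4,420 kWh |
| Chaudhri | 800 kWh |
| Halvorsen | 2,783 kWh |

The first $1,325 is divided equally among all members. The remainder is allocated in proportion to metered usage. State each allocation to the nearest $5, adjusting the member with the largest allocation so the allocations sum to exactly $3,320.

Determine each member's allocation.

Nwosu: $490 | Okafor: $355 | Andrade: $1,190 | Chaudhri: $435 | Halvorsen: $850

$1,325 shared equally gives $265 per member.
Remainder $1,995 by metered usage (total 9,487): Nwosu 224.38 → $225; Okafor 87.69 → $90; Andrade 929.47 → $930; Chaudhri 168.23 → $170; Halvorsen 585.23 → $585.
Rounding difference −$5 on remainder applied to Andrade.
Totals: Nwosu $265 + $225 = $490; Okafor $265 + $90 = $355; Andrade $265 + $925 = $1,190; Chaudhri $265 + $170 = $435; Halvorsen $265 + $585 = $850.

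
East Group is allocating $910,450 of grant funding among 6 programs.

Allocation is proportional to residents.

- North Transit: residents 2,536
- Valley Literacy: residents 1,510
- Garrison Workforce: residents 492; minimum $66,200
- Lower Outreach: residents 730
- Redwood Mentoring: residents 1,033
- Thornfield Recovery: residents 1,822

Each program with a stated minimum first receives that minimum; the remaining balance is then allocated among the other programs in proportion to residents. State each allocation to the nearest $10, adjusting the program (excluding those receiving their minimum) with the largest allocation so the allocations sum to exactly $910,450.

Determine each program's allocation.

North Transit: $280,560 | Valley Literacy: $167,060 | Garrison Workforce: $66,200 | Lower Outreach: $80,760 | Redwood Mentoring: $114,290 | Thornfield Recovery: $201,580

Minimums first: Garrison Workforce $66,200. Balance $844,250.
Balance split over remaining residents 7,631: North Transit 280,568.47 → $280,570; Valley Literacy 167,057.73 → $167,060; Lower Outreach 80,763.01 → $80,760; Redwood Mentoring 114,285.19 → $114,290; Thornfield Recovery 201,575.61 → $201,580.
Rounding difference −$10 applied to North Transit → $280,560.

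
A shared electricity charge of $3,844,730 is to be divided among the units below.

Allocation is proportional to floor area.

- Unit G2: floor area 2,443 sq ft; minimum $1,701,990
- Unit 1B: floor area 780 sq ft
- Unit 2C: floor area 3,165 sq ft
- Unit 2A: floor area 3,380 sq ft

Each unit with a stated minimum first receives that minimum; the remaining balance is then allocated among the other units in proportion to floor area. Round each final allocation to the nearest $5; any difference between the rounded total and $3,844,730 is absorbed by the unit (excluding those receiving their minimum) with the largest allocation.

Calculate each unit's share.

Fund the minimums — Unit G2 $1,701,990. Remaining pool $2,142,740.
Remaining pool split over remaining floor area 7,325: Unit 1B 228,168.90 → $228,170; Unit 2C 925,839.19 → $925,840; Unit 2A 988,731.90 → $988,730.

Unit G2: $1,701,990 · Unit 1B: $228,170 · Unit 2C: $925,840 · Unit 2A: $988,730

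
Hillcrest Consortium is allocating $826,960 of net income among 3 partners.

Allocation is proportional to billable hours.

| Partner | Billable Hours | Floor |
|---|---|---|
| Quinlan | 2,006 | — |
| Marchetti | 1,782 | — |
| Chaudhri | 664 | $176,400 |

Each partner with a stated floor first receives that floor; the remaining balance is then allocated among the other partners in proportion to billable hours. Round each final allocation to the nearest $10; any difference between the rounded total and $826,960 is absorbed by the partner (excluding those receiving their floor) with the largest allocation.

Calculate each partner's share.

Quinlan: $344,520 | Marchetti: $306,040 | Chaudhri: $176,400

Minimums first: Chaudhri $176,400. Balance $650,560.
Balance split over remaining billable hours 3,788: Quinlan 344,515.14 → $344,520; Marchetti 306,044.86 → $306,040.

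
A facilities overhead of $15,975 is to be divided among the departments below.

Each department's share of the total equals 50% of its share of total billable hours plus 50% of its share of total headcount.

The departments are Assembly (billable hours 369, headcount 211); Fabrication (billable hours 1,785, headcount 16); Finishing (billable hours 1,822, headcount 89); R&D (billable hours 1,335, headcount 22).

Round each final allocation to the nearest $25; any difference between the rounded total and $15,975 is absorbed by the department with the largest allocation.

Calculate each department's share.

Assembly: $5,525 | Fabrication: $3,075 | Finishing: $4,850 | R&D: $2,525

Totals — billable hours 5,311, headcount 338.
Blended shares (50% billable hours + 50% headcount): Assembly 0.3469; Fabrication 0.1917; Finishing 0.3032; R&D 0.1582.
Raw shares: Assembly 5,541.24; Fabrication 3,062.66; Finishing 4,843.42; R&D 2,527.68.
At nearest $25: Assembly $5,550; Fabrication $3,075; Finishing $4,850; R&D $2,525. Sum = $16,000.
Difference $15,975 − $16,000 = −$25 applied to largest allocation (Assembly): Assembly becomes $5,525.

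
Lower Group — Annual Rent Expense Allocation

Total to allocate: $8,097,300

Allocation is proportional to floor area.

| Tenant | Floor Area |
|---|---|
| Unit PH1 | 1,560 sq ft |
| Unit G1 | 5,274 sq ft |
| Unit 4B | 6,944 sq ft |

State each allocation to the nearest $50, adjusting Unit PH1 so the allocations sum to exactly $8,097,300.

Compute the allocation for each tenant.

Unit PH1: $916,850 · Unit G1: $3,099,500 · Unit 4B: $4,080,950

Floor area total: 13,778.
Unrounded shares: Unit PH1 1,560/13,778 × $8,097,300 = 916,808.54; Unit G1 5,274/13,778 × $8,097,300 = 3,099,518.09; Unit 4B 6,944/13,778 × $8,097,300 = 4,080,973.38.
After rounding ($50): Unit PH1 $916,800; Unit G1 $3,099,500; Unit 4B $4,080,950. Sum = $8,097,250.
Difference $8,097,300 − $8,097,250 = +$50 applied to Unit PH1: Unit PH1 becomes $916,850.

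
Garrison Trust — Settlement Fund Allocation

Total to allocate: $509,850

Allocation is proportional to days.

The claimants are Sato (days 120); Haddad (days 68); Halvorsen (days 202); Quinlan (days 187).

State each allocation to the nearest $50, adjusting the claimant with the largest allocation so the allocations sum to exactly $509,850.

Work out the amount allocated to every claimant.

Sato: $106,050 | Haddad: $60,100 | Halvorsen: $178,450 | Quinlan: $165,250

Sum of days: 577.
Unrounded shares: Sato 120/577 × $509,850 = 106,034.66; Haddad 68/577 × $509,850 = 60,086.31; Halvorsen 202/577 × $509,850 = 178,491.68; Quinlan 187/577 × $509,850 = 165,237.35.
After rounding ($50): Sato $106,050; Haddad $60,100; Halvorsen $178,500; Quinlan $165,250. Sum = $509,900.
Difference $509,850 − $509,900 = −$50 applied to largest allocation (Halvorsen): Halvorsen becomes $178,450.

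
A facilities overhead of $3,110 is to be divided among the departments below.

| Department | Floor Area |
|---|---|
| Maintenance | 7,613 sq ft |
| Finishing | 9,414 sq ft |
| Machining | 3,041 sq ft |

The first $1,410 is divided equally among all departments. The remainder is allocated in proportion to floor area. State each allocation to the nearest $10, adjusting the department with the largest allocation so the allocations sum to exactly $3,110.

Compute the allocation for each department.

First tranche $1,410 split equally: $470 each.
Remainder $1,700 by floor area (total 20,068): Maintenance 644.91 → $640; Finishing 797.48 → $800; Machining 257.61 → $260.
Totals: Maintenance $470 + $640 = $1,110; Finishing $470 + $800 = $1,270; Machining $470 + $260 = $730.

Maintenance: $1,110 | Finishing: $1,270 | Machining: $730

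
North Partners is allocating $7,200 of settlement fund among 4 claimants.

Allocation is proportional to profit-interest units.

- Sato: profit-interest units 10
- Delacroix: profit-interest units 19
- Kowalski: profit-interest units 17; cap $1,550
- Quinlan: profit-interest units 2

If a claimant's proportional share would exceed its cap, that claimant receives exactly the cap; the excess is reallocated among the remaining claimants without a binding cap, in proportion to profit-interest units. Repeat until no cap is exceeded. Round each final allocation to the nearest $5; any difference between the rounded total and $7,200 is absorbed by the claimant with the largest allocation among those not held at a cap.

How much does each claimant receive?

Sato: $1,825; Delacroix: $3,460; Kowalski: $1,550; Quinlan: $365

Sum of profit-interest units: 48.
Unconstrained shares: Sato 1,500.00; Delacroix 2,850.00; Kowalski 2,550.00; Quinlan 300.00.
Held at cap: Kowalski ($1,550); residual $5,650 reallocated over remaining profit-interest units 31.
Shares after redistribution: Sato 1,822.58 → $1,825; Delacroix 3,462.90 → $3,465; Quinlan 364.52 → $365.
Rounding difference −$5 applied to Delacroix → $3,460.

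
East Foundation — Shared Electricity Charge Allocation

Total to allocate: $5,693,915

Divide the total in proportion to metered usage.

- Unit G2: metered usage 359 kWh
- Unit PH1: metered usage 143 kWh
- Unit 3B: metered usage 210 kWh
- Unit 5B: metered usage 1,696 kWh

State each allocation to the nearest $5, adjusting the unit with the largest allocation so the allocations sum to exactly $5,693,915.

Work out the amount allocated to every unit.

Sum of metered usage: 2,408.
Raw shares: Unit G2 359/2,408 × $5,693,915 = 848,885.17; Unit PH1 143/2,408 × $5,693,915 = 338,135.32; Unit 3B 210/2,408 × $5,693,915 = 496,562.35; Unit 5B 1,696/2,408 × $5,693,915 = 4,010,332.16.
Rounded to nearest $5: Unit G2 $848,885; Unit PH1 $338,135; Unit 3B $496,560; Unit 5B $4,010,330. Sum = $5,693,910.
Difference $5,693,915 − $5,693,910 = +$5 applied to largest allocation (Unit 5B): Unit 5B becomes $4,010,335.

Unit G2: $848,885 | Unit PH1: $338,135 | Unit 3B: $496,560 | Unit 5B: $4,010,335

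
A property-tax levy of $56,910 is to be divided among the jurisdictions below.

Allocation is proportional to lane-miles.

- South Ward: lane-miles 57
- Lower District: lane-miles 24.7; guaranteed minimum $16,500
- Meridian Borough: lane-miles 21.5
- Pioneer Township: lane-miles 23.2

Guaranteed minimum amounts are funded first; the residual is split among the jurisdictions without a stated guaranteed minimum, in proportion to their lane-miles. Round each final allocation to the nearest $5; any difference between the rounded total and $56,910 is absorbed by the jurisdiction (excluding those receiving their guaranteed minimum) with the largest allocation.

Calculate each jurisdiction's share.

South Ward: $22,645 | Lower District: $16,500 | Meridian Borough: $8,545 | Pioneer Township: $9,220

Guaranteed amounts: Lower District $16,500. Remaining pool $40,410.
Remaining pool split over remaining lane-miles 101.7: South Ward 22,648.67 → $22,650; Meridian Borough 8,542.92 → $8,545; Pioneer Township 9,218.41 → $9,220.
Rounding difference −$5 applied to South Ward → $22,645.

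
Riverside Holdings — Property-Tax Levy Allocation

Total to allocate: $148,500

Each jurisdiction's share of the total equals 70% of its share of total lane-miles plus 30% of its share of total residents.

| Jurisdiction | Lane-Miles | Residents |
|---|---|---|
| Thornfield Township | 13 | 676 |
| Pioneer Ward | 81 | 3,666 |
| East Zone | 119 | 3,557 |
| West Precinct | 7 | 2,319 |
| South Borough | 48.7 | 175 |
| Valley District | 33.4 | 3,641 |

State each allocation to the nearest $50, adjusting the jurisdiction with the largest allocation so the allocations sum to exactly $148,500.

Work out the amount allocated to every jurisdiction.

Thornfield Township: $6,600 | Pioneer Ward: $39,500 | East Zone: $52,300 | West Precinct: $9,750 | South Borough: $17,300 | Valley District: $23,050

Lane-miles total 302.1; residents total 14,034.
Combined weights (70% lane-miles + 30% residents): Thornfield Township 0.0446; Pioneer Ward 0.2661; East Zone 0.3518; West Precinct 0.0658; South Borough 0.1166; Valley District 0.1552.
Raw shares: Thornfield Township 6,619.10; Pioneer Ward 39,508.87; East Zone 52,238.33; West Precinct 9,770.15; South Borough 17,312.78; Valley District 23,050.76.
After rounding ($50): Thornfield Township $6,600; Pioneer Ward $39,500; East Zone $52,250; West Precinct $9,750; South Borough $17,300; Valley District $23,050. Sum = $148,450.
Difference $148,500 − $148,450 = +$50 applied to largest allocation (East Zone): East Zone becomes $52,300.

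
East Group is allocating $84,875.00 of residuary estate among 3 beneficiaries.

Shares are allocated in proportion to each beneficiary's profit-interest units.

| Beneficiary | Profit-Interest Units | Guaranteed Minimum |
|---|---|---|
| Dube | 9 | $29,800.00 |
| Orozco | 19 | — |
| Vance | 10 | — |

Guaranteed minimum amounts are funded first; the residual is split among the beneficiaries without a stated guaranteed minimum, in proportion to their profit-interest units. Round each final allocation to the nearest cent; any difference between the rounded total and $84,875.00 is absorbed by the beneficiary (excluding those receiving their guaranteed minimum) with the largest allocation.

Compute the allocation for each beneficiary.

Dube: $29,800.00 | Orozco: $36,083.62 | Vance: $18,991.38

Minimums first: Dube $29,800.00. Balance $55,075.00.
Balance split over remaining profit-interest units 29: Orozco 36,083.6207 → $36,083.62; Vance 18,991.3793 → $18,991.38.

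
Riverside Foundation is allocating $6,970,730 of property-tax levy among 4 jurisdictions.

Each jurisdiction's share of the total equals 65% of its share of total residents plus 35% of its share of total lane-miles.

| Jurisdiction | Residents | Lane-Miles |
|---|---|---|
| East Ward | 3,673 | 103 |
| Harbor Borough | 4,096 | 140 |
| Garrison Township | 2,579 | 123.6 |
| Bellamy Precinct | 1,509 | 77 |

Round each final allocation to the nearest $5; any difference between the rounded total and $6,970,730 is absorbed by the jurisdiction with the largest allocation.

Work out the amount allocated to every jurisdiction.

East Ward: $1,970,070 | Harbor Borough: $2,335,210 | Garrison Township: $1,665,315 | Bellamy Precinct: $1,000,135

Totals — residents 11,857, lane-miles 443.6.
Composite weights (65% residents + 35% lane-miles): East Ward 0.2826; Harbor Borough 0.3350; Garrison Township 0.2389; Bellamy Precinct 0.1435.
Proportional shares: East Ward 1,970,071.46; Harbor Borough 2,335,210.85; Garrison Township 1,665,313.72; Bellamy Precinct 1,000,133.97.
After rounding ($5): East Ward $1,970,070; Harbor Borough $2,335,210; Garrison Township $1,665,315; Bellamy Precinct $1,000,135. Sum = $6,970,730.
Sum already equals the total — no adjustment.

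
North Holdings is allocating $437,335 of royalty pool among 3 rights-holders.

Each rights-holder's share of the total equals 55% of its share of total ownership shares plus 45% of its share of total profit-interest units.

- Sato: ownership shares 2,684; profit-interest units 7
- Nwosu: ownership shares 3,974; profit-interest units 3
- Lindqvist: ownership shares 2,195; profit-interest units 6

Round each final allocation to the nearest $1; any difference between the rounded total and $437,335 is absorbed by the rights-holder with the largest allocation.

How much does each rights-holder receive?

Sato: $159,024 | Nwosu: $144,873 | Lindqvist: $133,438

Totals — ownership shares 8,853, profit-interest units 16.
Combined weights (55% ownership shares + 45% profit-interest units): Sato 0.3636; Nwosu 0.3313; Lindqvist 0.3051.
Raw shares: Sato 159,024.07; Nwosu 144,872.93; Lindqvist 133,437.99.
Rounded to nearest $1: Sato $159,024; Nwosu $144,873; Lindqvist $133,438. Sum = $437,335.
Sum already equals the total — no adjustment.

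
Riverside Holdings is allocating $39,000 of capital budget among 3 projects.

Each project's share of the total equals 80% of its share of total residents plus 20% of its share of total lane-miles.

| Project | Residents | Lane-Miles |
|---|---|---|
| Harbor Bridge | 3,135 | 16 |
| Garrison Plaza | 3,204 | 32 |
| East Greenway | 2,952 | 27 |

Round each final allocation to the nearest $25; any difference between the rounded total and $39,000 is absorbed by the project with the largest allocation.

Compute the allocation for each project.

Residents total 9,291; lane-miles total 75.
Composite weights (80% residents + 20% lane-miles): Harbor Bridge 0.3126; Garrison Plaza 0.3612; East Greenway 0.3262.
Raw shares: Harbor Bridge 12,191.61; Garrison Plaza 14,087.32; East Greenway 12,721.08.
After rounding ($25): Harbor Bridge $12,200; Garrison Plaza $14,075; East Greenway $12,725. Sum = $39,000.
No rounding difference to absorb.

Harbor Bridge: $12,200 · Garrison Plaza: $14,075 · East Greenway: $12,725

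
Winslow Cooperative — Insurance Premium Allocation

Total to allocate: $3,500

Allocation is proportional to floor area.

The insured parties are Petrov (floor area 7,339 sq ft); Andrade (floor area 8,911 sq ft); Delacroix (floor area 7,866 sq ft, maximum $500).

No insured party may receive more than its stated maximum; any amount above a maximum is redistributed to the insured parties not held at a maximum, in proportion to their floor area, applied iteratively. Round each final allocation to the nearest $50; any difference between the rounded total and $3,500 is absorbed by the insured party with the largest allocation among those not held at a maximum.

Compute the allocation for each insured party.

Petrov: $1,350; Andrade: $1,650; Delacroix: $500

Combined floor area = 24,116.
Pro-rata shares before constraints: Petrov 1,065.12; Andrade 1,293.27; Delacroix 1,141.61.
Held at cap: Delacroix ($500); remaining pool $3,000 reallocated over remaining floor area 16,250.
Shares after redistribution: Petrov 1,354.89 → $1,350; Andrade 1,645.11 → $1,650.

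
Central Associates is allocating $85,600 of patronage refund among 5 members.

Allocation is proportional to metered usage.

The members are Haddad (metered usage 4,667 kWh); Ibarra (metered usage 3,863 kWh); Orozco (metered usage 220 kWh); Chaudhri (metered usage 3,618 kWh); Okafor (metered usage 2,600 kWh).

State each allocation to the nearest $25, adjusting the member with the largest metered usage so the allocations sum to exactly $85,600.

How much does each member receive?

Haddad: $26,675 · Ibarra: $22,100 · Orozco: $1,250 · Chaudhri: $20,700 · Okafor: $14,875

Metered usage total: 14,968.
Raw shares: Haddad 4,667/14,968 × $85,600 = 26,689.95; Ibarra 3,863/14,968 × $85,600 = 22,091.98; Orozco 220/14,968 × $85,600 = 1,258.15; Chaudhri 3,618/14,968 × $85,600 = 20,690.86; Okafor 2,600/14,968 × $85,600 = 14,869.05.
At nearest $25: Haddad $26,700; Ibarra $22,100; Orozco $1,250; Chaudhri $20,700; Okafor $14,875. Sum = $85,625.
Difference $85,600 − $85,625 = −$25 applied to largest metered usage (Haddad): Haddad becomes $26,675.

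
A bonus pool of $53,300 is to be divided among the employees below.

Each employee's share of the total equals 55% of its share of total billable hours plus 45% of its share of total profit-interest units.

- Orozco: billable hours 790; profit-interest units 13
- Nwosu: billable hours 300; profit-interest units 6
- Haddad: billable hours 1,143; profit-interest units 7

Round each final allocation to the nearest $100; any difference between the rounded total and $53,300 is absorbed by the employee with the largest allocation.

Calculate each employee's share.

Totals — billable hours 2,233, profit-interest units 26.
Blended shares (55% billable hours + 45% profit-interest units): Orozco 0.4196; Nwosu 0.1777; Haddad 0.4027.
Pro-rata amounts: Orozco 22,363.68; Nwosu 9,473.42; Haddad 21,462.89.
Rounded to nearest $100: Orozco $22,400; Nwosu $9,500; Haddad $21,500. Sum = $53,400.
Difference $53,300 − $53,400 = −$100 applied to largest allocation (Orozco): Orozco becomes $22,300.

Orozco: $22,300 | Nwosu: $9,500 | Haddad: $21,500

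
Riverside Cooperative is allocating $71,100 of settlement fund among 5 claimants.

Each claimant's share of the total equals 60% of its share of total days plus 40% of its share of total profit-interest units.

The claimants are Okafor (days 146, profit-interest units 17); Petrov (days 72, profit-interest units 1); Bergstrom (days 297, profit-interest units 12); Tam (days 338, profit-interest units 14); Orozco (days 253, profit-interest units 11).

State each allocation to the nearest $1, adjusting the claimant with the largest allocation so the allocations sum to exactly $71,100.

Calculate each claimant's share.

Totals — days 1,106, profit-interest units 55.
Blended shares (60% days + 40% profit-interest units): Okafor 0.2028; Petrov 0.0463; Bergstrom 0.2484; Tam 0.2852; Orozco 0.2173.
Proportional shares: Okafor 14,421.97; Petrov 3,294.23; Bergstrom 17,660.81; Tam 20,276.42; Orozco 15,446.57.
Rounded to nearest $1: Okafor $14,422; Petrov $3,294; Bergstrom $17,661; Tam $20,276; Orozco $15,447. Sum = $71,100.
Sum already equals the total — no adjustment.

Okafor: $14,422 · Petrov: $3,294 · Bergstrom: $17,661 · Tam: $20,276 · Orozco: $15,447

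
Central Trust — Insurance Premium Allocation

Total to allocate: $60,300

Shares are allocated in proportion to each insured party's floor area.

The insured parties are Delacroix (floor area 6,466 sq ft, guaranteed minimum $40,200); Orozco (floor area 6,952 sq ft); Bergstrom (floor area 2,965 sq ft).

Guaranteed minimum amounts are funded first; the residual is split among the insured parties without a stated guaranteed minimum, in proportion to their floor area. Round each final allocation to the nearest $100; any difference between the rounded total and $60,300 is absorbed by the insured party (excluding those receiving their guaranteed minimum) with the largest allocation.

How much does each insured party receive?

Fund the minimums — Delacroix $40,200. Balance $20,100.
Balance split over remaining floor area 9,917: Orozco 14,090.47 → $14,100; Bergstrom 6,009.53 → $6,000.

Delacroix: $40,200; Orozco: $14,100; Bergstrom: $6,000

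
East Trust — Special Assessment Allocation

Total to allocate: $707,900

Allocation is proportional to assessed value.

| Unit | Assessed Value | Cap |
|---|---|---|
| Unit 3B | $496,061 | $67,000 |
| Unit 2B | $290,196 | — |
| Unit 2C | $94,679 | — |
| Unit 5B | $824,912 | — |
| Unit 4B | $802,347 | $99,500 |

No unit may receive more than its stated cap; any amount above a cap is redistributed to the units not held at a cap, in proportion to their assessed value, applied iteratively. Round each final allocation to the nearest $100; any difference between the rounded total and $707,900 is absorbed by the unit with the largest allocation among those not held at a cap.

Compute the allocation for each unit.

Combined assessed value = 2,508,195.
Unconstrained shares: Unit 3B 140,005.69; Unit 2B 81,903.42; Unit 2C 26,721.71; Unit 5B 232,818.90; Unit 4B 226,450.27.
Capped: Unit 3B ($67,000), Unit 4B ($99,500); remaining pool $541,400 reallocated over remaining assessed value 1,209,787.
Shares after redistribution: Unit 2B 129,867.58 → $129,900; Unit 2C 42,370.44 → $42,400; Unit 5B 369,161.97 → $369,200.
Rounding difference −$100 applied to Unit 5B → $369,100.

Unit 3B: $67,000 | Unit 2B: $129,900 | Unit 2C: $42,400 | Unit 5B: $369,100 | Unit 4B: $99,500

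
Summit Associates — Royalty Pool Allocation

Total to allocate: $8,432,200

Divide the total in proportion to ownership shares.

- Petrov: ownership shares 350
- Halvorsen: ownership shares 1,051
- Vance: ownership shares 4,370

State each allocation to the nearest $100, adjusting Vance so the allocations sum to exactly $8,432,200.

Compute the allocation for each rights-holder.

Petrov: $511,400 · Halvorsen: $1,535,700 · Vance: $6,385,100

Combined ownership shares = 5,771.
Proportional shares: Petrov 350/5,771 × $8,432,200 = 511,396.64; Halvorsen 1,051/5,771 × $8,432,200 = 1,535,651.05; Vance 4,370/5,771 × $8,432,200 = 6,385,152.31.
After rounding ($100): Petrov $511,400; Halvorsen $1,535,700; Vance $6,385,200. Sum = $8,432,300.
Difference $8,432,200 − $8,432,300 = −$100 applied to Vance: Vance becomes $6,385,100.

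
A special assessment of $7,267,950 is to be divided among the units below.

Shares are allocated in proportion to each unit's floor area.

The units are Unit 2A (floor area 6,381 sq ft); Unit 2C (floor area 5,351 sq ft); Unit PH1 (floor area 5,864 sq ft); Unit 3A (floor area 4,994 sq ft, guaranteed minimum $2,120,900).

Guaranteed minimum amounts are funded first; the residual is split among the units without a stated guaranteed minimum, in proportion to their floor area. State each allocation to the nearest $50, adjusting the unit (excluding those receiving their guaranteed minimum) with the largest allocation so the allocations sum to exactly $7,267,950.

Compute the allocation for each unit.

Fund the minimums — Unit 3A $2,120,900. Remaining pool $5,147,050.
Remaining pool split over remaining floor area 17,596: Unit 2A 1,866,522.28 → $1,866,500; Unit 2C 1,565,234.40 → $1,565,250; Unit PH1 1,715,293.32 → $1,715,300.

Unit 2A: $1,866,500; Unit 2C: $1,565,250; Unit PH1: $1,715,300; Unit 3A: $2,120,900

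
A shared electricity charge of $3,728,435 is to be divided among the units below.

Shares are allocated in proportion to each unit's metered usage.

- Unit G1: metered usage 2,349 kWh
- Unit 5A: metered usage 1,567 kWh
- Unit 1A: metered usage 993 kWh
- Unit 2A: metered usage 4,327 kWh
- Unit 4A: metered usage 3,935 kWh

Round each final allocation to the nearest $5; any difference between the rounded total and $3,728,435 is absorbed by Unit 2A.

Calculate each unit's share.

Unit G1: $664,955 | Unit 5A: $443,585 | Unit 1A: $281,100 | Unit 2A: $1,224,880 | Unit 4A: $1,113,915

Sum of metered usage: 13,171.
Unrounded shares: Unit G1 2,349/13,171 × $3,728,435 = 664,952.84; Unit 5A 1,567/13,171 × $3,728,435 = 443,584.97; Unit 1A 993/13,171 × $3,728,435 = 281,097.56; Unit 2A 4,327/13,171 × $3,728,435 = 1,224,883.32; Unit 4A 3,935/13,171 × $3,728,435 = 1,113,916.31.
Rounded to nearest $5: Unit G1 $664,955; Unit 5A $443,585; Unit 1A $281,100; Unit 2A $1,224,885; Unit 4A $1,113,915. Sum = $3,728,440.
Difference $3,728,435 − $3,728,440 = −$5 applied to Unit 2A: Unit 2A becomes $1,224,880.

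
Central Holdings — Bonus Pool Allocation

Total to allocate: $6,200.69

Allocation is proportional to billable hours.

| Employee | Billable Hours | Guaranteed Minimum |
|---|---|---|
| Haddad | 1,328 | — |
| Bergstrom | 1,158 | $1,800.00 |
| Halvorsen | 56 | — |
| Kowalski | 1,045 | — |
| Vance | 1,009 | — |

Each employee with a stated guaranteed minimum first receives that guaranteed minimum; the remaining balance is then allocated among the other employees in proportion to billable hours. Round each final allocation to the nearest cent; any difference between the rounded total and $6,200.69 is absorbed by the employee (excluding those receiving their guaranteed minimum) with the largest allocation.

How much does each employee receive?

Fund the minimums — Bergstrom $1,800.00. Balance $4,400.69.
Balance split over remaining billable hours 3,438: Haddad 1,699.8593 → $1,699.86; Halvorsen 71.6808 → $71.68; Kowalski 1,337.6152 → $1,337.62; Vance 1,291.5347 → $1,291.53.

Haddad: $1,699.86 | Bergstrom: $1,800.00 | Halvorsen: $71.68 | Kowalski: $1,337.62 | Vance: $1,291.53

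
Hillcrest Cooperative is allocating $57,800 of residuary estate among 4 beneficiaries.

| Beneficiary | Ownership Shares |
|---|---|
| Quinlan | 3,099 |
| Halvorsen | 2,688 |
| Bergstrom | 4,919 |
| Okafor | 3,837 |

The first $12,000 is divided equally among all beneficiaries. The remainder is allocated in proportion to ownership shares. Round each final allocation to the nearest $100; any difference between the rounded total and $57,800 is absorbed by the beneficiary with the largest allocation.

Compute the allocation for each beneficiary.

First tranche $12,000 split equally: $3,000 each.
Remainder $45,800 by ownership shares (total 14,543): Quinlan 9,759.62 → $9,800; Halvorsen 8,465.27 → $8,500; Bergstrom 15,491.32 → $15,500; Okafor 12,083.79 → $12,100.
Rounding difference −$100 on remainder applied to Bergstrom.
Totals: Quinlan $3,000 + $9,800 = $12,800; Halvorsen $3,000 + $8,500 = $11,500; Bergstrom $3,000 + $15,400 = $18,400; Okafor $3,000 + $12,100 = $15,100.

Quinlan: $12,800; Halvorsen: $11,500; Bergstrom: $18,400; Okafor: $15,100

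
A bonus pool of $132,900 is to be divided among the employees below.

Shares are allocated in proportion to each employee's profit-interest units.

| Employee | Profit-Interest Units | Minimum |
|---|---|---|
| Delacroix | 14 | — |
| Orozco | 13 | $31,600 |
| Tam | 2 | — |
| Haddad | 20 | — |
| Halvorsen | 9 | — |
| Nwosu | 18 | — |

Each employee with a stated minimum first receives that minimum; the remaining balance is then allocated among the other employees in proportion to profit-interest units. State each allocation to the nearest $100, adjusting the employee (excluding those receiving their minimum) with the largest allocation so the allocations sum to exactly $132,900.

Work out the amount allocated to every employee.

Minimums first: Orozco $31,600. Balance $101,300.
Balance split over remaining profit-interest units 63: Delacroix 22,511.11 → $22,500; Tam 3,215.87 → $3,200; Haddad 32,158.73 → $32,200; Halvorsen 14,471.43 → $14,500; Nwosu 28,942.86 → $28,900.

Delacroix: $22,500 | Orozco: $31,600 | Tam: $3,200 | Haddad: $32,200 | Halvorsen: $14,500 | Nwosu: $28,900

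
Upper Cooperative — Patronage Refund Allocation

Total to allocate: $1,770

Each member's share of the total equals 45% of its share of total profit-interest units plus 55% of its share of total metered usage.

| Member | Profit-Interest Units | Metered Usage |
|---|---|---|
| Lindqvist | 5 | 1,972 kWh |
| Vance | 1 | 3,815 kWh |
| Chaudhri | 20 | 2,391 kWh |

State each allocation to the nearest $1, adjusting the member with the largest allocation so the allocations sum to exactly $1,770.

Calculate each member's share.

Lindqvist: $388 · Vance: $485 · Chaudhri: $897

Totals — profit-interest units 26, metered usage 8,178.
Blended shares (45% profit-interest units + 55% metered usage): Lindqvist 0.2192; Vance 0.2739; Chaudhri 0.5070.
Pro-rata amounts: Lindqvist 387.92; Vance 484.77; Chaudhri 897.31.
After rounding ($1): Lindqvist $388; Vance $485; Chaudhri $897. Sum = $1,770.
Rounded total matches; no reconciliation needed.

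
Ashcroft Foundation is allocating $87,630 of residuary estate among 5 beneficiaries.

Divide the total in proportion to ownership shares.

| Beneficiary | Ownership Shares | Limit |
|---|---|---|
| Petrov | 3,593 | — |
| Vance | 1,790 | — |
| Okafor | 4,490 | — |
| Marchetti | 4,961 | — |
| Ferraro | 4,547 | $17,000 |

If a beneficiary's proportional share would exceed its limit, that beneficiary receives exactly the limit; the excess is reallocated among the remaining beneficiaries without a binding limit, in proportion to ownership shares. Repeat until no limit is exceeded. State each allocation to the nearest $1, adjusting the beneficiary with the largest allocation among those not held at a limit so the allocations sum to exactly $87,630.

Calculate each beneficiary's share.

Petrov: $17,108 · Vance: $8,523 · Okafor: $21,379 · Marchetti: $23,620 · Ferraro: $17,000

Combined ownership shares = 19,381.
Unconstrained shares: Petrov 16,245.53; Vance 8,093.37; Okafor 20,301.26; Marchetti 22,430.86; Ferraro 20,558.98.
Capped: Ferraro ($17,000); remaining pool $70,630 reallocated over remaining ownership shares 14,834.
Remaining shares: Petrov 17,107.56 → $17,108; Vance 8,522.83 → $8,523; Okafor 21,378.502 → $21,379; Marchetti 23,621.10 → $23,621.
Rounding difference −$1 applied to Marchetti → $23,620.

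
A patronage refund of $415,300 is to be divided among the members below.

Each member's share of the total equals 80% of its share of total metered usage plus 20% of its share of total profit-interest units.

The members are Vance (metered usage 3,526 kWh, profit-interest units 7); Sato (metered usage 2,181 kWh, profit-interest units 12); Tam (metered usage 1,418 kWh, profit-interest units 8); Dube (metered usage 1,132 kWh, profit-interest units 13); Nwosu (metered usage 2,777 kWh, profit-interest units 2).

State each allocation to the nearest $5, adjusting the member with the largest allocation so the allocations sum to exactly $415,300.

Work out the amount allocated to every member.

Vance: $120,010; Sato: $89,405; Tam: $58,520; Dube: $59,795; Nwosu: $87,570

Metered usage total 11,034; profit-interest units total 42.
Blended shares (80% metered usage + 20% profit-interest units): Vance 0.2890; Sato 0.2153; Tam 0.1409; Dube 0.1440; Nwosu 0.2109.
Raw shares: Vance 120,013.19; Sato 89,402.58; Tam 58,517.74; Dube 59,794.21; Nwosu 87,572.28.
After rounding ($5): Vance $120,015; Sato $89,405; Tam $58,520; Dube $59,795; Nwosu $87,570. Sum = $415,305.
Difference $415,300 − $415,305 = −$5 applied to largest allocation (Vance): Vance becomes $120,010.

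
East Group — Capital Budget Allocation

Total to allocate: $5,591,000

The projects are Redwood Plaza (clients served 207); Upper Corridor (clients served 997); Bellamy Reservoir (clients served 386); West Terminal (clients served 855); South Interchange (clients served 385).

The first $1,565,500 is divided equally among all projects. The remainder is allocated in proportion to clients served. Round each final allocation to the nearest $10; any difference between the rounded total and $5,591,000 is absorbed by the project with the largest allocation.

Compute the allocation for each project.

Redwood Plaza: $607,540 · Upper Corridor: $1,731,280 · Bellamy Reservoir: $862,160 · West Terminal: $1,529,280 · South Interchange: $860,740

$1,565,500 shared equally gives $313,100 per project.
Remainder $4,025,500 by clients served (total 2,830): Redwood Plaza 294,444.70 → $294,440; Upper Corridor 1,418,170.85 → $1,418,170; Bellamy Reservoir 549,061.13 → $549,060; West Terminal 1,216,184.63 → $1,216,180; South Interchange 547,638.69 → $547,640.
Rounding difference +$10 on remainder applied to Upper Corridor.
Totals: Redwood Plaza $313,100 + $294,440 = $607,540; Upper Corridor $313,100 + $1,418,180 = $1,731,280; Bellamy Reservoir $313,100 + $549,060 = $862,160; West Terminal $313,100 + $1,216,180 = $1,529,280; South Interchange $313,100 + $547,640 = $860,740.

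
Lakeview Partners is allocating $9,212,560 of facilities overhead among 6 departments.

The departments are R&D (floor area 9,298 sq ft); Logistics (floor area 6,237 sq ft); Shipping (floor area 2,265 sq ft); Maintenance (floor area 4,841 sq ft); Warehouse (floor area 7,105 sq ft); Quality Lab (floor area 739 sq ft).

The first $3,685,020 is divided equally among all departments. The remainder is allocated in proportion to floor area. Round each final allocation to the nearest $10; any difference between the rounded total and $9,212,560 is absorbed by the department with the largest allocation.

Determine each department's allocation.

R&D: $2,300,080 · Logistics: $1,745,060 · Shipping: $1,024,860 · Maintenance: $1,491,940 · Warehouse: $1,902,450 · Quality Lab: $748,170

First tranche $3,685,020 split equally: $614,170 each.
Remainder $5,527,540 by floor area (total 30,485): R&D 1,685,913.30 → $1,685,910; Logistics 1,130,892.80 → $1,130,890; Shipping 410,689.79 → $410,690; Maintenance 877,770.09 → $877,770; Warehouse 1,288,278.55 → $1,288,280; Quality Lab 133,995.48 → $134,000.
Totals: R&D $614,170 + $1,685,910 = $2,300,080; Logistics $614,170 + $1,130,890 = $1,745,060; Shipping $614,170 + $410,690 = $1,024,860; Maintenance $614,170 + $877,770 = $1,491,940; Warehouse $614,170 + $1,288,280 = $1,902,450; Quality Lab $614,170 + $134,000 = $748,170.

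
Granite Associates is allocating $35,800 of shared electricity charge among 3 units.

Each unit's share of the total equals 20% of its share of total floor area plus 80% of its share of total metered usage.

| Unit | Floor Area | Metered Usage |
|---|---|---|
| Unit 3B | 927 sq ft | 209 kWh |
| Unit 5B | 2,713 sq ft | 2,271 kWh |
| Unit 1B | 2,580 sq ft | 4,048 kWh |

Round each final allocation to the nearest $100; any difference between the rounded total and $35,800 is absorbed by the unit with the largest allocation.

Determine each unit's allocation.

Floor area total 6,220; metered usage total 6,528.
Combined weights (20% floor area + 80% metered usage): Unit 3B 0.0554; Unit 5B 0.3655; Unit 1B 0.5790.
Pro-rata amounts: Unit 3B 1,984.03; Unit 5B 13,086.46; Unit 1B 20,729.51.
After rounding ($100): Unit 3B $2,000; Unit 5B $13,100; Unit 1B $20,700. Sum = $35,800.
Sum already equals the total — no adjustment.

Unit 3B: $2,000 · Unit 5B: $13,100 · Unit 1B: $20,700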